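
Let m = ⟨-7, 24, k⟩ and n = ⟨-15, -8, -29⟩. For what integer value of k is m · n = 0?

m · n = (-7)·(-15) + 24·(-8) + k·(-29) = -87 - 29k
Set equal to 0: -29k = 87, so k = -3.

-3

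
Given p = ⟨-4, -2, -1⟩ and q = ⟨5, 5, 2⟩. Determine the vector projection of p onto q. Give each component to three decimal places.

(-2.963, -2.963, -1.185)

p · q = (-4)·5 + (-2)·5 + (-1)·2 = -20 - 10 - 2 = -32
|q|² = 25 + 25 + 4 = 54
proj_q p = (-32/54) · (5, 5, 2) ≈ (-2.963, -2.963, -1.185)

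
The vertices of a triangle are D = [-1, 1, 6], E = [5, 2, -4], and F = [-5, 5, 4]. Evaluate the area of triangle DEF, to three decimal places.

DE = (6, 1, -10),  DF = (-4, 4, -2)
i: 1·(-2) - (-10)·4 = -2 - (-40) = 38
j: (-10)·(-4) - 6·(-2) = 40 - (-12) = 52
k: 6·4 - 1·(-4) = 24 - (-4) = 28
DE × DF = (38, 52, 28)
|DE × DF| = √4932 ≈ 70.2282
area = ½ · 70.2282 ≈ 35.114

35.114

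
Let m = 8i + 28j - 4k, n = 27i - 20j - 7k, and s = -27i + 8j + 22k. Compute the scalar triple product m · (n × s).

n × s:
i: (-20)·22 - (-7)·8 = -440 - (-56) = -384
j: (-7)·(-27) - 27·22 = 189 - 594 = -405
k: 27·8 - (-20)·(-27) = 216 - 540 = -324
n × s = (-384, -405, -324)
m · (n × s) = 8·(-384) + 28·(-405) + (-4)·(-324) = -3072 - 11340 + 1296 = -13116

-13116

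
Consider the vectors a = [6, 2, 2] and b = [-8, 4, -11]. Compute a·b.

a · b = 6·(-8) + 2·4 + 2·(-11) = -48 + 8 - 22 = -62

-62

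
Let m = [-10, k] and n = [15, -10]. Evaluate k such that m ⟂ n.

-15

m · n = (-10)·15 + k·(-10) = -150 - 10k
Set equal to 0: -10k = 150, so k = -15.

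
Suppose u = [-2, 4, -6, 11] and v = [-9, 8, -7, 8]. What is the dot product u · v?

u · v = (-2)·(-9) + 4·8 + (-6)·(-7) + 11·8 = 18 + 32 + 42 + 88 = 180

180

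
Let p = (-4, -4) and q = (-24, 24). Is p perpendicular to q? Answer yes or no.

p · q = (-4)·(-24) + (-4)·24 = 96 - 96 = 0
Zero, so the vectors are orthogonal.

yes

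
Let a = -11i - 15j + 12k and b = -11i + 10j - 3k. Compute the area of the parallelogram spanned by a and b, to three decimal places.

329.355

i: (-15)·(-3) - 12·10 = 45 - 120 = -75
j: 12·(-11) - (-11)·(-3) = -132 - 33 = -165
k: (-11)·10 - (-15)·(-11) = -110 - 165 = -275
a × b = (-75, -165, -275)
|a × b| = √((-75)² + (-165)² + (-275)²) = √108475 ≈ 329.3554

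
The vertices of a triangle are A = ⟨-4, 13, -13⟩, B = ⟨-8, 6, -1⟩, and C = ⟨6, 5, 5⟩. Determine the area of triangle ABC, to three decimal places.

109.736

AB = (-4, -7, 12),  AC = (10, -8, 18)
i: (-7)·18 - 12·(-8) = -126 - (-96) = -30
j: 12·10 - (-4)·18 = 120 - (-72) = 192
k: (-4)·(-8) - (-7)·10 = 32 - (-70) = 102
AB × AC = (-30, 192, 102)
|AB × AC| = √48168 ≈ 219.4721
area = ½ · 219.4721 ≈ 109.736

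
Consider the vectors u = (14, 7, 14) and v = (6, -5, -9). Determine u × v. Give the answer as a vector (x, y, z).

(7, 210, -112)

i: 7·(-9) - 14·(-5) = -63 - (-70) = 7
j: 14·6 - 14·(-9) = 84 - (-126) = 210
k: 14·(-5) - 7·6 = -70 - 42 = -112
u × v = (7, 210, -112)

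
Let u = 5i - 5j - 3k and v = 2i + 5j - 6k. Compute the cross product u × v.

i: (-5)·(-6) - (-3)·5 = 30 - (-15) = 45
j: (-3)·2 - 5·(-6) = -6 - (-30) = 24
k: 5·5 - (-5)·2 = 25 - (-10) = 35
u × v = (45, 24, 35)

(45, 24, 35)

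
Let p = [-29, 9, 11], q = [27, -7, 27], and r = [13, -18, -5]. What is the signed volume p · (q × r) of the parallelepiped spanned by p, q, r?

-15080

q × r:
i: (-7)·(-5) - 27·(-18) = 35 - (-486) = 521
j: 27·13 - 27·(-5) = 351 - (-135) = 486
k: 27·(-18) - (-7)·13 = -486 - (-91) = -395
q × r = (521, 486, -395)
p · (q × r) = (-29)·521 + 9·486 + 11·(-395) = -15109 + 4374 - 4345 = -15080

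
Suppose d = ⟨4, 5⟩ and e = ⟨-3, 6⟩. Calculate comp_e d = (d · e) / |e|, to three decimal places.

2.683

d · e = 4·(-3) + 5·6 = -12 + 30 = 18
|e| = √(9 + 36) = √45 ≈ 6.7082
comp_e d = 18 / √45 ≈ 2.683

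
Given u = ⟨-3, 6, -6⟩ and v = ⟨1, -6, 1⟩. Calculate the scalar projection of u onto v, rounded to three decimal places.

-7.300

u · v = (-3)·1 + 6·(-6) + (-6)·1 = -3 - 36 - 6 = -45
|v| = √(1 + 36 + 1) = √38 ≈ 6.1644
comp_v u = -45 / √38 ≈ -7.300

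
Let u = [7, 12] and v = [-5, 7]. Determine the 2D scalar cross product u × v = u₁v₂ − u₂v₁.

109

7·7 - 12·(-5) = 49 - (-60) = 109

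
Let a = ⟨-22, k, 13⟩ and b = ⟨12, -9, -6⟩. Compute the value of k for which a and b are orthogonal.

a · b = (-22)·12 + k·(-9) + 13·(-6) = -342 - 9k
Set equal to 0: -9k = 342, so k = -38.

-38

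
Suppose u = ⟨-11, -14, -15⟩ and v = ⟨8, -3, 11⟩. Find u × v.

(-199, 1, 145)

i: (-14)·11 - (-15)·(-3) = -154 - 45 = -199
j: (-15)·8 - (-11)·11 = -120 - (-121) = 1
k: (-11)·(-3) - (-14)·8 = 33 - (-112) = 145
u × v = (-199, 1, 145)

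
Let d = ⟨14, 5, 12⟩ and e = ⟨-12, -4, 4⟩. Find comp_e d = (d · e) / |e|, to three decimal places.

-10.553

d · e = 14·(-12) + 5·(-4) + 12·4 = -168 - 20 + 48 = -140
|e| = √(144 + 16 + 16) = √176 ≈ 13.2665
comp_e d = -140 / √176 ≈ -10.553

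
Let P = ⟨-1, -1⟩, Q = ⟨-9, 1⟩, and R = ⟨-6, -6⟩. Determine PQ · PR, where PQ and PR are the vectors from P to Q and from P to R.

30

PQ = Q − P = (-8, 2)
PR = R − P = (-5, -5)
PQ · PR = (-8)·(-5) + 2·(-5) = 40 - 10 = 30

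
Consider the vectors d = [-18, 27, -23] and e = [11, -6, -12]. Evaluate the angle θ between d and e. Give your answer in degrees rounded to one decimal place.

97.0

d · e = (-18)·11 + 27·(-6) + (-23)·(-12) = -198 - 162 + 276 = -84
|d|² = 324 + 729 + 529 = 1582,  |d| = √1582 ≈ 39.774364
|e|² = 121 + 36 + 144 = 301,  |e| = √301 ≈ 17.349352
cos θ = -84 / (39.774364 · 17.349352) ≈ -0.12173
θ = arccos(-0.12173) ≈ 97.0°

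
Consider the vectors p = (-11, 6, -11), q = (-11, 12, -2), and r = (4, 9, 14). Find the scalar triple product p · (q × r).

q × r:
i: 12·14 - (-2)·9 = 168 - (-18) = 186
j: (-2)·4 - (-11)·14 = -8 - (-154) = 146
k: (-11)·9 - 12·4 = -99 - 48 = -147
q × r = (186, 146, -147)
p · (q × r) = (-11)·186 + 6·146 + (-11)·(-147) = -2046 + 876 + 1617 = 447

447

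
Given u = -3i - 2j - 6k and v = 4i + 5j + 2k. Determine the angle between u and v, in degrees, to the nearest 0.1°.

136.4

u · v = (-3)·4 + (-2)·5 + (-6)·2 = -12 - 10 - 12 = -34
|u|² = 9 + 4 + 36 = 49,  |u| = √49 ≈ 7.000000
|v|² = 16 + 25 + 4 = 45,  |v| = √45 ≈ 6.708204
cos θ = -34 / (7.000000 · 6.708204) ≈ -0.72406
θ = arccos(-0.72406) ≈ 136.4°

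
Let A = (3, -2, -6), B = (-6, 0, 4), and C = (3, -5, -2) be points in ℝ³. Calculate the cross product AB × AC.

(38, 36, 27)

AB = (-9, 2, 10)
AC = (0, -3, 4)
i: 2·4 - 10·(-3) = 8 - (-30) = 38
j: 10·0 - (-9)·4 = 0 - (-36) = 36
k: (-9)·(-3) - 2·0 = 27 - 0 = 27
AB × AC = (38, 36, 27)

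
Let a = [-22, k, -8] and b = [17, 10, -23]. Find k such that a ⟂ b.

a · b = (-22)·17 + k·10 + (-8)·(-23) = -190 + 10k
Set equal to 0: 10k = 190, so k = 19.

19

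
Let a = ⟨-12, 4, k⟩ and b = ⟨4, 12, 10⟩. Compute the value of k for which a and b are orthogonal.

a · b = (-12)·4 + 4·12 + k·10 = 0 + 10k
Set equal to 0: 10k = 0, so k = 0.

0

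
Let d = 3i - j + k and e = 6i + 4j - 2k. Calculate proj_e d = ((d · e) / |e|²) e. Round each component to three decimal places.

(1.286, 0.857, -0.429)

d · e = 3·6 + (-1)·4 + 1·(-2) = 18 - 4 - 2 = 12
|e|² = 36 + 16 + 4 = 56
proj_e d = (12/56) · (6, 4, -2) ≈ (1.286, 0.857, -0.429)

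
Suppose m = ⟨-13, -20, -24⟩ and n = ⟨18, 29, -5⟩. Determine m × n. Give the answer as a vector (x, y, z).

(796, -497, -17)

i: (-20)·(-5) - (-24)·29 = 100 - (-696) = 796
j: (-24)·18 - (-13)·(-5) = -432 - 65 = -497
k: (-13)·29 - (-20)·18 = -377 - (-360) = -17
m × n = (796, -497, -17)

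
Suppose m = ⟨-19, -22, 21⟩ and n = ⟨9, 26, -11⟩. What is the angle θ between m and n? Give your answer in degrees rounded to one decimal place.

m · n = (-19)·9 + (-22)·26 + 21·(-11) = -171 - 572 - 231 = -974
|m|² = 361 + 484 + 441 = 1286,  |m| = √1286 ≈ 35.860842
|n|² = 81 + 676 + 121 = 878,  |n| = √878 ≈ 29.631065
cos θ = -974 / (35.860842 · 29.631065) ≈ -0.91662
θ = arccos(-0.91662) ≈ 156.4°

156.4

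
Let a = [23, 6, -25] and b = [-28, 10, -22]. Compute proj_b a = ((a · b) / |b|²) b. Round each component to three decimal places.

a · b = 23·(-28) + 6·10 + (-25)·(-22) = -644 + 60 + 550 = -34
|b|² = 784 + 100 + 484 = 1368
proj_b a = (-34/1368) · (-28, 10, -22) ≈ (0.696, -0.249, 0.547)

(0.696, -0.249, 0.547)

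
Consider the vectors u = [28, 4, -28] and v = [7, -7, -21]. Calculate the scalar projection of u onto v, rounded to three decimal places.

32.563

u · v = 28·7 + 4·(-7) + (-28)·(-21) = 196 - 28 + 588 = 756
|v| = √(49 + 49 + 441) = √539 ≈ 23.2164
comp_v u = 756 / √539 ≈ 32.563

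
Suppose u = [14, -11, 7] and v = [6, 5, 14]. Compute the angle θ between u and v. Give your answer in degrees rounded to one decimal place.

65.5

u · v = 14·6 + (-11)·5 + 7·14 = 84 - 55 + 98 = 127
|u|² = 196 + 121 + 49 = 366,  |u| = √366 ≈ 19.131126
|v|² = 36 + 25 + 196 = 257,  |v| = √257 ≈ 16.031220
cos θ = 127 / (19.131126 · 16.031220) ≈ 0.41409
θ = arccos(0.41409) ≈ 65.5°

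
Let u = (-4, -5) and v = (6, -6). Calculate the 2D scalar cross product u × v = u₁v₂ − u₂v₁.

54

(-4)·(-6) - (-5)·6 = 24 - (-30) = 54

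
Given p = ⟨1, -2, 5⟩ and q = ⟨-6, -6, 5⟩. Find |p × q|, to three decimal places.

i: (-2)·5 - 5·(-6) = -10 - (-30) = 20
j: 5·(-6) - 1·5 = -30 - 5 = -35
k: 1·(-6) - (-2)·(-6) = -6 - 12 = -18
p × q = (20, -35, -18)
|p × q| = √(20² + (-35)² + (-18)²) = √1949 ≈ 44.1475

44.147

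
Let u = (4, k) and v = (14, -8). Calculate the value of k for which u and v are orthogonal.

7

u · v = 4·14 + k·(-8) = 56 - 8k
Set equal to 0: -8k = -56, so k = 7.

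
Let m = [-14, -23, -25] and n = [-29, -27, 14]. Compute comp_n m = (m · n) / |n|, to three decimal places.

16.110

m · n = (-14)·(-29) + (-23)·(-27) + (-25)·14 = 406 + 621 - 350 = 677
|n| = √(841 + 729 + 196) = √1766 ≈ 42.0238
comp_n m = 677 / √1766 ≈ 16.110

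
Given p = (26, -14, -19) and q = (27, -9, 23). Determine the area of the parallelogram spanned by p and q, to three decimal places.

i: (-14)·23 - (-19)·(-9) = -322 - 171 = -493
j: (-19)·27 - 26·23 = -513 - 598 = -1111
k: 26·(-9) - (-14)·27 = -234 - (-378) = 144
p × q = (-493, -1111, 144)
|p × q| = √((-493)² + (-1111)² + 144²) = √1498106 ≈ 1223.9714

1223.971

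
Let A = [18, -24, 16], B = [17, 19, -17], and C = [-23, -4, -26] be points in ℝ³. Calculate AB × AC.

AB = (-1, 43, -33)
AC = (-41, 20, -42)
i: 43·(-42) - (-33)·20 = -1806 - (-660) = -1146
j: (-33)·(-41) - (-1)·(-42) = 1353 - 42 = 1311
k: (-1)·20 - 43·(-41) = -20 - (-1763) = 1743
AB × AC = (-1146, 1311, 1743)

(-1146, 1311, 1743)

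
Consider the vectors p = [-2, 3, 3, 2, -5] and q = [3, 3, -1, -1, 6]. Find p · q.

-32

p · q = (-2)·3 + 3·3 + 3·(-1) + 2·(-1) + (-5)·6 = -6 + 9 - 3 - 2 - 30 = -32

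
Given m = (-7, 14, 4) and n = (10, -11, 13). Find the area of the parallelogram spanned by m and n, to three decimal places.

268.712

i: 14·13 - 4·(-11) = 182 - (-44) = 226
j: 4·10 - (-7)·13 = 40 - (-91) = 131
k: (-7)·(-11) - 14·10 = 77 - 140 = -63
m × n = (226, 131, -63)
|m × n| = √(226² + 131² + (-63)²) = √72206 ≈ 268.7117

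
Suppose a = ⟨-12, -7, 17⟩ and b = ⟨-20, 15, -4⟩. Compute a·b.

a · b = (-12)·(-20) + (-7)·15 + 17·(-4) = 240 - 105 - 68 = 67

67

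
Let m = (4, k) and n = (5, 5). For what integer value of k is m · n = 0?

m · n = 4·5 + k·5 = 20 + 5k
Set equal to 0: 5k = -20, so k = -4.

-4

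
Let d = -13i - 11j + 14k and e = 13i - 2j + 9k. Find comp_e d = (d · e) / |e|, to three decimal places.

d · e = (-13)·13 + (-11)·(-2) + 14·9 = -169 + 22 + 126 = -21
|e| = √(169 + 4 + 81) = √254 ≈ 15.9374
comp_e d = -21 / √254 ≈ -1.318

-1.318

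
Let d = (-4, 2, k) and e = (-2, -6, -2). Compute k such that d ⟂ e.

d · e = (-4)·(-2) + 2·(-6) + k·(-2) = -4 - 2k
Set equal to 0: -2k = 4, so k = -2.

-2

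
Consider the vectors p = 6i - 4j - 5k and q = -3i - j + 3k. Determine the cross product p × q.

i: (-4)·3 - (-5)·(-1) = -12 - 5 = -17
j: (-5)·(-3) - 6·3 = 15 - 18 = -3
k: 6·(-1) - (-4)·(-3) = -6 - 12 = -18
p × q = (-17, -3, -18)

(-17, -3, -18)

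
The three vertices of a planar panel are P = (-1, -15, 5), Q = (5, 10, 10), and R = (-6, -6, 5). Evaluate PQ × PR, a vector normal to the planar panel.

PQ = (6, 25, 5)
PR = (-5, 9, 0)
i: 25·0 - 5·9 = 0 - 45 = -45
j: 5·(-5) - 6·0 = -25 - 0 = -25
k: 6·9 - 25·(-5) = 54 - (-125) = 179
PQ × PR = (-45, -25, 179)

(-45, -25, 179)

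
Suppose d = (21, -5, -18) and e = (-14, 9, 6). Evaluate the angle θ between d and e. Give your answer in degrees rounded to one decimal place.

154.0

d · e = 21·(-14) + (-5)·9 + (-18)·6 = -294 - 45 - 108 = -447
|d|² = 441 + 25 + 324 = 790,  |d| = √790 ≈ 28.106939
|e|² = 196 + 81 + 36 = 313,  |e| = √313 ≈ 17.691806
cos θ = -447 / (28.106939 · 17.691806) ≈ -0.89892
θ = arccos(-0.89892) ≈ 154.0°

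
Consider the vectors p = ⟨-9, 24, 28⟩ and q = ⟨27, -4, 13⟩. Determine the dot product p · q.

25

p · q = (-9)·27 + 24·(-4) + 28·13 = -243 - 96 + 364 = 25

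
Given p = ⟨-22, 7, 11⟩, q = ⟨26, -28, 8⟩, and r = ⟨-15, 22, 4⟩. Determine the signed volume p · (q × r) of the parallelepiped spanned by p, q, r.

q × r:
i: (-28)·4 - 8·22 = -112 - 176 = -288
j: 8·(-15) - 26·4 = -120 - 104 = -224
k: 26·22 - (-28)·(-15) = 572 - 420 = 152
q × r = (-288, -224, 152)
p · (q × r) = (-22)·(-288) + 7·(-224) + 11·152 = 6336 - 1568 + 1672 = 6440

6440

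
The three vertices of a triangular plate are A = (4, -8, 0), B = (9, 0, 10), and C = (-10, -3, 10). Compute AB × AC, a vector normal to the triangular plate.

AB = (5, 8, 10)
AC = (-14, 5, 10)
i: 8·10 - 10·5 = 80 - 50 = 30
j: 10·(-14) - 5·10 = -140 - 50 = -190
k: 5·5 - 8·(-14) = 25 - (-112) = 137
AB × AC = (30, -190, 137)

(30, -190, 137)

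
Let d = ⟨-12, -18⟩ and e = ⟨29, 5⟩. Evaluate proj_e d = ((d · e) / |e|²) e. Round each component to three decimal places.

d · e = (-12)·29 + (-18)·5 = -348 - 90 = -438
|e|² = 841 + 25 = 866
proj_e d = (-438/866) · (29, 5) ≈ (-14.667, -2.529)

(-14.667, -2.529)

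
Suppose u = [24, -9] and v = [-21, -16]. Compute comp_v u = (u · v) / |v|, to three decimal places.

u · v = 24·(-21) + (-9)·(-16) = -504 + 144 = -360
|v| = √(441 + 256) = √697 ≈ 26.4008
comp_v u = -360 / √697 ≈ -13.636

-13.636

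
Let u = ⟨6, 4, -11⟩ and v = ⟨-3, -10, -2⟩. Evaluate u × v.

(-118, 45, -48)

i: 4·(-2) - (-11)·(-10) = -8 - 110 = -118
j: (-11)·(-3) - 6·(-2) = 33 - (-12) = 45
k: 6·(-10) - 4·(-3) = -60 - (-12) = -48
u × v = (-118, 45, -48)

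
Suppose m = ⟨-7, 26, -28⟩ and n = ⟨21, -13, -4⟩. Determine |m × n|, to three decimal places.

897.499

i: 26·(-4) - (-28)·(-13) = -104 - 364 = -468
j: (-28)·21 - (-7)·(-4) = -588 - 28 = -616
k: (-7)·(-13) - 26·21 = 91 - 546 = -455
m × n = (-468, -616, -455)
|m × n| = √((-468)² + (-616)² + (-455)²) = √805505 ≈ 897.4993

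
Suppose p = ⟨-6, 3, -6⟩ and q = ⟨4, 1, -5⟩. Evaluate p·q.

9

p · q = (-6)·4 + 3·1 + (-6)·(-5) = -24 + 3 + 30 = 9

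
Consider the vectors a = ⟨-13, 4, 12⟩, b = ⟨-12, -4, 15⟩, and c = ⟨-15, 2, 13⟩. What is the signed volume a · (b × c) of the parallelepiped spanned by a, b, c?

-218

b × c:
i: (-4)·13 - 15·2 = -52 - 30 = -82
j: 15·(-15) - (-12)·13 = -225 - (-156) = -69
k: (-12)·2 - (-4)·(-15) = -24 - 60 = -84
b × c = (-82, -69, -84)
a · (b × c) = (-13)·(-82) + 4·(-69) + 12·(-84) = 1066 - 276 - 1008 = -218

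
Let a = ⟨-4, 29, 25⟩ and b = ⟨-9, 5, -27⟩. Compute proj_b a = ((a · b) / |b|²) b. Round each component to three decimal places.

(5.325, -2.958, 15.974)

a · b = (-4)·(-9) + 29·5 + 25·(-27) = 36 + 145 - 675 = -494
|b|² = 81 + 25 + 729 = 835
proj_b a = (-494/835) · (-9, 5, -27) ≈ (5.325, -2.958, 15.974)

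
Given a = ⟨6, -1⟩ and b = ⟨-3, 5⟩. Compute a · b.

-23

a · b = 6·(-3) + (-1)·5 = -18 - 5 = -23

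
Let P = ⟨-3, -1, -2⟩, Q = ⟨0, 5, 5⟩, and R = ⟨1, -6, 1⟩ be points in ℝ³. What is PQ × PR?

(53, 19, -39)

PQ = (3, 6, 7)
PR = (4, -5, 3)
i: 6·3 - 7·(-5) = 18 - (-35) = 53
j: 7·4 - 3·3 = 28 - 9 = 19
k: 3·(-5) - 6·4 = -15 - 24 = -39
PQ × PR = (53, 19, -39)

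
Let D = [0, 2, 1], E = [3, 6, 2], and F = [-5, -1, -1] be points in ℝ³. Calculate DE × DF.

(-5, 1, 11)

DE = (3, 4, 1)
DF = (-5, -3, -2)
i: 4·(-2) - 1·(-3) = -8 - (-3) = -5
j: 1·(-5) - 3·(-2) = -5 - (-6) = 1
k: 3·(-3) - 4·(-5) = -9 - (-20) = 11
DE × DF = (-5, 1, 11)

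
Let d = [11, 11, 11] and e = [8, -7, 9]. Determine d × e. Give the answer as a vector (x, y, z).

(176, -11, -165)

i: 11·9 - 11·(-7) = 99 - (-77) = 176
j: 11·8 - 11·9 = 88 - 99 = -11
k: 11·(-7) - 11·8 = -77 - 88 = -165
d × e = (176, -11, -165)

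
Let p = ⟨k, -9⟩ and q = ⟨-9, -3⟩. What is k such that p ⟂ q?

p · q = k·(-9) + (-9)·(-3) = 27 - 9k
Set equal to 0: -9k = -27, so k = 3.

3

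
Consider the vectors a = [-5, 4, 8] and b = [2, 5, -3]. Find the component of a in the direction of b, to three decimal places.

a · b = (-5)·2 + 4·5 + 8·(-3) = -10 + 20 - 24 = -14
|b| = √(4 + 25 + 9) = √38 ≈ 6.1644
comp_b a = -14 / √38 ≈ -2.271

-2.271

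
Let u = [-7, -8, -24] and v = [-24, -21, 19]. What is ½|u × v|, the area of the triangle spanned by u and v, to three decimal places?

483.488

i: (-8)·19 - (-24)·(-21) = -152 - 504 = -656
j: (-24)·(-24) - (-7)·19 = 576 - (-133) = 709
k: (-7)·(-21) - (-8)·(-24) = 147 - 192 = -45
u × v = (-656, 709, -45)
|u × v| = √((-656)² + 709² + (-45)²) = √935042 ≈ 966.9757
area = ½ · 966.9757 ≈ 483.488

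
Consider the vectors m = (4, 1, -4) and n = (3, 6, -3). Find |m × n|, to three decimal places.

i: 1·(-3) - (-4)·6 = -3 - (-24) = 21
j: (-4)·3 - 4·(-3) = -12 - (-12) = 0
k: 4·6 - 1·3 = 24 - 3 = 21
m × n = (21, 0, 21)
|m × n| = √(21² + 0² + 21²) = √882 ≈ 29.6985

29.698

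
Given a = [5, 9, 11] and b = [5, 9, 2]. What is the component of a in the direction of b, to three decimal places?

a · b = 5·5 + 9·9 + 11·2 = 25 + 81 + 22 = 128
|b| = √(25 + 81 + 4) = √110 ≈ 10.4881
comp_b a = 128 / √110 ≈ 12.204

12.204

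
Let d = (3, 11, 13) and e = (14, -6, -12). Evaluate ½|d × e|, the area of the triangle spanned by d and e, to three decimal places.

141.443

i: 11·(-12) - 13·(-6) = -132 - (-78) = -54
j: 13·14 - 3·(-12) = 182 - (-36) = 218
k: 3·(-6) - 11·14 = -18 - 154 = -172
d × e = (-54, 218, -172)
|d × e| = √((-54)² + 218² + (-172)²) = √80024 ≈ 282.8851
area = ½ · 282.8851 ≈ 141.443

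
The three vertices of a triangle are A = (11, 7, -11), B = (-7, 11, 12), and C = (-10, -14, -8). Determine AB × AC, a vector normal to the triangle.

(495, -429, 462)

AB = (-18, 4, 23)
AC = (-21, -21, 3)
i: 4·3 - 23·(-21) = 12 - (-483) = 495
j: 23·(-21) - (-18)·3 = -483 - (-54) = -429
k: (-18)·(-21) - 4·(-21) = 378 - (-84) = 462
AB × AC = (495, -429, 462)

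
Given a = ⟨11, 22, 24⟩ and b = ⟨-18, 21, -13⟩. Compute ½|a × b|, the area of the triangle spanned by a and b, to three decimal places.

524.583

i: 22·(-13) - 24·21 = -286 - 504 = -790
j: 24·(-18) - 11·(-13) = -432 - (-143) = -289
k: 11·21 - 22·(-18) = 231 - (-396) = 627
a × b = (-790, -289, 627)
|a × b| = √((-790)² + (-289)² + 627²) = √1100750 ≈ 1049.1663
area = ½ · 1049.1663 ≈ 524.583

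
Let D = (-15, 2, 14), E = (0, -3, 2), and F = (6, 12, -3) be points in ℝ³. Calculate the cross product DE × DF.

(205, 3, 255)

DE = (15, -5, -12)
DF = (21, 10, -17)
i: (-5)·(-17) - (-12)·10 = 85 - (-120) = 205
j: (-12)·21 - 15·(-17) = -252 - (-255) = 3
k: 15·10 - (-5)·21 = 150 - (-105) = 255
DE × DF = (205, 3, 255)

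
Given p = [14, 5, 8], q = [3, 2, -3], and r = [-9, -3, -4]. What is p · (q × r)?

29

q × r:
i: 2·(-4) - (-3)·(-3) = -8 - 9 = -17
j: (-3)·(-9) - 3·(-4) = 27 - (-12) = 39
k: 3·(-3) - 2·(-9) = -9 - (-18) = 9
q × r = (-17, 39, 9)
p · (q × r) = 14·(-17) + 5·39 + 8·9 = -238 + 195 + 72 = 29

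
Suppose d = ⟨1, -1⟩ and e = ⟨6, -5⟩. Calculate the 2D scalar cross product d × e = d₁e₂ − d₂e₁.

1·(-5) - (-1)·6 = -5 - (-6) = 1

1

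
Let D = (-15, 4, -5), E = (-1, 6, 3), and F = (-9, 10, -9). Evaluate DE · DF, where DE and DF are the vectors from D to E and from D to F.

64

DE = E − D = (14, 2, 8)
DF = F − D = (6, 6, -4)
DE · DF = 14·6 + 2·6 + 8·(-4) = 84 + 12 - 32 = 64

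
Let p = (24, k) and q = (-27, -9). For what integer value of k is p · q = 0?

p · q = 24·(-27) + k·(-9) = -648 - 9k
Set equal to 0: -9k = 648, so k = -72.

-72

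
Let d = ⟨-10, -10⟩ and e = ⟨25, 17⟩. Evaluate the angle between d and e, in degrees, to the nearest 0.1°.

169.2

d · e = (-10)·25 + (-10)·17 = -250 - 170 = -420
|d|² = 100 + 100 = 200,  |d| = √200 ≈ 14.142136
|e|² = 625 + 289 = 914,  |e| = √914 ≈ 30.232433
cos θ = -420 / (14.142136 · 30.232433) ≈ -0.98234
θ = arccos(-0.98234) ≈ 169.2°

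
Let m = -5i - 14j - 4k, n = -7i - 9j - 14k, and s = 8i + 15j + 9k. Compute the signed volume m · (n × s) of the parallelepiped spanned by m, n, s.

173

n × s:
i: (-9)·9 - (-14)·15 = -81 - (-210) = 129
j: (-14)·8 - (-7)·9 = -112 - (-63) = -49
k: (-7)·15 - (-9)·8 = -105 - (-72) = -33
n × s = (129, -49, -33)
m · (n × s) = (-5)·129 + (-14)·(-49) + (-4)·(-33) = -645 + 686 + 132 = 173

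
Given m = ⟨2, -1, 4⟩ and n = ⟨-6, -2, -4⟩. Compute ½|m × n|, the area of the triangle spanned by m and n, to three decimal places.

11.180

i: (-1)·(-4) - 4·(-2) = 4 - (-8) = 12
j: 4·(-6) - 2·(-4) = -24 - (-8) = -16
k: 2·(-2) - (-1)·(-6) = -4 - 6 = -10
m × n = (12, -16, -10)
|m × n| = √(12² + (-16)² + (-10)²) = √500 ≈ 22.3607
area = ½ · 22.3607 ≈ 11.180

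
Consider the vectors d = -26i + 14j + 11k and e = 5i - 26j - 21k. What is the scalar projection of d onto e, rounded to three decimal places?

-21.454

d · e = (-26)·5 + 14·(-26) + 11·(-21) = -130 - 364 - 231 = -725
|e| = √(25 + 676 + 441) = √1142 ≈ 33.7935
comp_e d = -725 / √1142 ≈ -21.454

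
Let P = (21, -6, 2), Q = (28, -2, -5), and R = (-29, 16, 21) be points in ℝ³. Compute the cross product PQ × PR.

PQ = (7, 4, -7)
PR = (-50, 22, 19)
i: 4·19 - (-7)·22 = 76 - (-154) = 230
j: (-7)·(-50) - 7·19 = 350 - 133 = 217
k: 7·22 - 4·(-50) = 154 - (-200) = 354
PQ × PR = (230, 217, 354)

(230, 217, 354)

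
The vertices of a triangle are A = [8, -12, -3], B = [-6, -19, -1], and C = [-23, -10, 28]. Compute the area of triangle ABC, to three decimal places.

AB = (-14, -7, 2),  AC = (-31, 2, 31)
i: (-7)·31 - 2·2 = -217 - 4 = -221
j: 2·(-31) - (-14)·31 = -62 - (-434) = 372
k: (-14)·2 - (-7)·(-31) = -28 - 217 = -245
AB × AC = (-221, 372, -245)
|AB × AC| = √247250 ≈ 497.2424
area = ½ · 497.2424 ≈ 248.621

248.621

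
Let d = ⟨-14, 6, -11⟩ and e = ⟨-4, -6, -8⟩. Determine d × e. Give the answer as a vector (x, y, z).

i: 6·(-8) - (-11)·(-6) = -48 - 66 = -114
j: (-11)·(-4) - (-14)·(-8) = 44 - 112 = -68
k: (-14)·(-6) - 6·(-4) = 84 - (-24) = 108
d × e = (-114, -68, 108)

(-114, -68, 108)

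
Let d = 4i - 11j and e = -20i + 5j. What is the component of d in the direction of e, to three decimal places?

d · e = 4·(-20) + (-11)·5 = -80 - 55 = -135
|e| = √(400 + 25) = √425 ≈ 20.6155
comp_e d = -135 / √425 ≈ -6.548

-6.548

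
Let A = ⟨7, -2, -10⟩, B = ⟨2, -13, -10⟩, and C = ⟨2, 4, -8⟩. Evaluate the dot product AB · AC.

-41

AB = B − A = (-5, -11, 0)
AC = C − A = (-5, 6, 2)
AB · AC = (-5)·(-5) + (-11)·6 + 0·2 = 25 - 66 + 0 = -41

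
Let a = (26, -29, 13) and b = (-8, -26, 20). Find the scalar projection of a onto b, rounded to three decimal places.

23.872

a · b = 26·(-8) + (-29)·(-26) + 13·20 = -208 + 754 + 260 = 806
|b| = √(64 + 676 + 400) = √1140 ≈ 33.7639
comp_b a = 806 / √1140 ≈ 23.872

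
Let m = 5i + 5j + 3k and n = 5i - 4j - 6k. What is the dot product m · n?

-13

m · n = 5·5 + 5·(-4) + 3·(-6) = 25 - 20 - 18 = -13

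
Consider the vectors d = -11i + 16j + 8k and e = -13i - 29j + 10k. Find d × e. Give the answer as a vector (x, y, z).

i: 16·10 - 8·(-29) = 160 - (-232) = 392
j: 8·(-13) - (-11)·10 = -104 - (-110) = 6
k: (-11)·(-29) - 16·(-13) = 319 - (-208) = 527
d × e = (392, 6, 527)

(392, 6, 527)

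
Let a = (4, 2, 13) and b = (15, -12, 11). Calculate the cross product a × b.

(178, 151, -78)

i: 2·11 - 13·(-12) = 22 - (-156) = 178
j: 13·15 - 4·11 = 195 - 44 = 151
k: 4·(-12) - 2·15 = -48 - 30 = -78
a × b = (178, 151, -78)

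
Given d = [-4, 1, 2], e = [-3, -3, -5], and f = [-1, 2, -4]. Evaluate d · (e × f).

-113

e × f:
i: (-3)·(-4) - (-5)·2 = 12 - (-10) = 22
j: (-5)·(-1) - (-3)·(-4) = 5 - 12 = -7
k: (-3)·2 - (-3)·(-1) = -6 - 3 = -9
e × f = (22, -7, -9)
d · (e × f) = (-4)·22 + 1·(-7) + 2·(-9) = -88 - 7 - 18 = -113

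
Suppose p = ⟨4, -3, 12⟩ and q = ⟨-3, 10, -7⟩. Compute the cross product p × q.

i: (-3)·(-7) - 12·10 = 21 - 120 = -99
j: 12·(-3) - 4·(-7) = -36 - (-28) = -8
k: 4·10 - (-3)·(-3) = 40 - 9 = 31
p × q = (-99, -8, 31)

(-99, -8, 31)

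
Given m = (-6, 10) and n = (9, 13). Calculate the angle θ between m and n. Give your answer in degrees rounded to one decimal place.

65.7

m · n = (-6)·9 + 10·13 = -54 + 130 = 76
|m|² = 36 + 100 = 136,  |m| = √136 ≈ 11.661904
|n|² = 81 + 169 = 250,  |n| = √250 ≈ 15.811388
cos θ = 76 / (11.661904 · 15.811388) ≈ 0.41217
θ = arccos(0.41217) ≈ 65.7°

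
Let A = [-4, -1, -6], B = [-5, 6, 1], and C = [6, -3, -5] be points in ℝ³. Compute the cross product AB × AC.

(21, 71, -68)

AB = (-1, 7, 7)
AC = (10, -2, 1)
i: 7·1 - 7·(-2) = 7 - (-14) = 21
j: 7·10 - (-1)·1 = 70 - (-1) = 71
k: (-1)·(-2) - 7·10 = 2 - 70 = -68
AB × AC = (21, 71, -68)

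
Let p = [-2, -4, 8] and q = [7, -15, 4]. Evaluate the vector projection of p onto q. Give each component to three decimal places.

(1.883, -4.034, 1.076)

p · q = (-2)·7 + (-4)·(-15) + 8·4 = -14 + 60 + 32 = 78
|q|² = 49 + 225 + 16 = 290
proj_q p = (78/290) · (7, -15, 4) ≈ (1.883, -4.034, 1.076)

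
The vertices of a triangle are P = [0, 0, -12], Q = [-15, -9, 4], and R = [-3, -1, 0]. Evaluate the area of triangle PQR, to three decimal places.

80.672

PQ = (-15, -9, 16),  PR = (-3, -1, 12)
i: (-9)·12 - 16·(-1) = -108 - (-16) = -92
j: 16·(-3) - (-15)·12 = -48 - (-180) = 132
k: (-15)·(-1) - (-9)·(-3) = 15 - 27 = -12
PQ × PR = (-92, 132, -12)
|PQ × PR| = √26032 ≈ 161.3444
area = ½ · 161.3444 ≈ 80.672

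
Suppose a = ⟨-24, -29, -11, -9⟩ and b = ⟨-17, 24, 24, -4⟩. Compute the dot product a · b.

a · b = (-24)·(-17) + (-29)·24 + (-11)·24 + (-9)·(-4) = 408 - 696 - 264 + 36 = -516

-516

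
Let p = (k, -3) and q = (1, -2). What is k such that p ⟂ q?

-6

p · q = k·1 + (-3)·(-2) = 6 + 1k
Set equal to 0: 1k = -6, so k = -6.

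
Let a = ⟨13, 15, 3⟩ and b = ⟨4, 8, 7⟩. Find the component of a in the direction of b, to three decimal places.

16.993

a · b = 13·4 + 15·8 + 3·7 = 52 + 120 + 21 = 193
|b| = √(16 + 64 + 49) = √129 ≈ 11.3578
comp_b a = 193 / √129 ≈ 16.993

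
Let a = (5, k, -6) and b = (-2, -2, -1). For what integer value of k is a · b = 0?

a · b = 5·(-2) + k·(-2) + (-6)·(-1) = -4 - 2k
Set equal to 0: -2k = 4, so k = -2.

-2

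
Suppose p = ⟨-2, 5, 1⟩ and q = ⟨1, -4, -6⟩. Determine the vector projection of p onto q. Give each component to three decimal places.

p · q = (-2)·1 + 5·(-4) + 1·(-6) = -2 - 20 - 6 = -28
|q|² = 1 + 16 + 36 = 53
proj_q p = (-28/53) · (1, -4, -6) ≈ (-0.528, 2.113, 3.170)

(-0.528, 2.113, 3.170)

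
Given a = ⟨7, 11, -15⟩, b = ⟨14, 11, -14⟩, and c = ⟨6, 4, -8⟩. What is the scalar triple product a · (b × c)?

b × c:
i: 11·(-8) - (-14)·4 = -88 - (-56) = -32
j: (-14)·6 - 14·(-8) = -84 - (-112) = 28
k: 14·4 - 11·6 = 56 - 66 = -10
b × c = (-32, 28, -10)
a · (b × c) = 7·(-32) + 11·28 + (-15)·(-10) = -224 + 308 + 150 = 234

234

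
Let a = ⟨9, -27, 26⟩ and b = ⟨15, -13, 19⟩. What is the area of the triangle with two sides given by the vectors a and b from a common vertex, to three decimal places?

200.954

i: (-27)·19 - 26·(-13) = -513 - (-338) = -175
j: 26·15 - 9·19 = 390 - 171 = 219
k: 9·(-13) - (-27)·15 = -117 - (-405) = 288
a × b = (-175, 219, 288)
|a × b| = √((-175)² + 219² + 288²) = √161530 ≈ 401.9079
area = ½ · 401.9079 ≈ 200.954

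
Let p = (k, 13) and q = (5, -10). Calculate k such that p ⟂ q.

26

p · q = k·5 + 13·(-10) = -130 + 5k
Set equal to 0: 5k = 130, so k = 26.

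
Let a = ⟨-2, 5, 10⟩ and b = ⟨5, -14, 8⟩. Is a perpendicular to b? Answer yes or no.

yes

a · b = (-2)·5 + 5·(-14) + 10·8 = -10 - 70 + 80 = 0
Zero, so the vectors are orthogonal.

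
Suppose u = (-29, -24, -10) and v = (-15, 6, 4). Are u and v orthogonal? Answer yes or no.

no

u · v = (-29)·(-15) + (-24)·6 + (-10)·4 = 435 - 144 - 40 = 251
Nonzero, so the vectors are not orthogonal.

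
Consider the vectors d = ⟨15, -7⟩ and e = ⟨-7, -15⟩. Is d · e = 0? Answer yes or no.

yes

d · e = 15·(-7) + (-7)·(-15) = -105 + 105 = 0
Zero, so the vectors are orthogonal.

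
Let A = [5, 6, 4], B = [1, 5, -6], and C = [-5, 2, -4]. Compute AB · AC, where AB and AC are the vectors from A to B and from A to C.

124

AB = B − A = (-4, -1, -10)
AC = C − A = (-10, -4, -8)
AB · AC = (-4)·(-10) + (-1)·(-4) + (-10)·(-8) = 40 + 4 + 80 = 124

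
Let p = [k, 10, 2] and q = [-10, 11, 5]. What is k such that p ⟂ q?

p · q = k·(-10) + 10·11 + 2·5 = 120 - 10k
Set equal to 0: -10k = -120, so k = 12.

12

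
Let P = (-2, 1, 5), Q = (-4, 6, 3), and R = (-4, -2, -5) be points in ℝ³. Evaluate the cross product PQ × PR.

(-56, -16, 16)

PQ = (-2, 5, -2)
PR = (-2, -3, -10)
i: 5·(-10) - (-2)·(-3) = -50 - 6 = -56
j: (-2)·(-2) - (-2)·(-10) = 4 - 20 = -16
k: (-2)·(-3) - 5·(-2) = 6 - (-10) = 16
PQ × PR = (-56, -16, 16)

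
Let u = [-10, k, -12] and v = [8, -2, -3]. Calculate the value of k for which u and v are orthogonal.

u · v = (-10)·8 + k·(-2) + (-12)·(-3) = -44 - 2k
Set equal to 0: -2k = 44, so k = -22.

-22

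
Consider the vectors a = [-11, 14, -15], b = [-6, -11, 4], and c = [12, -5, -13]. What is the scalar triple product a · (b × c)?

-4643

b × c:
i: (-11)·(-13) - 4·(-5) = 143 - (-20) = 163
j: 4·12 - (-6)·(-13) = 48 - 78 = -30
k: (-6)·(-5) - (-11)·12 = 30 - (-132) = 162
b × c = (163, -30, 162)
a · (b × c) = (-11)·163 + 14·(-30) + (-15)·162 = -1793 - 420 - 2430 = -4643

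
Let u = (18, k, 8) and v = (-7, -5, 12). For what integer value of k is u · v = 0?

-6

u · v = 18·(-7) + k·(-5) + 8·12 = -30 - 5k
Set equal to 0: -5k = 30, so k = -6.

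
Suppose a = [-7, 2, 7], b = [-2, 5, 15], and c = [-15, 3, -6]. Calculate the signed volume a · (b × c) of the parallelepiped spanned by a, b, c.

b × c:
i: 5·(-6) - 15·3 = -30 - 45 = -75
j: 15·(-15) - (-2)·(-6) = -225 - 12 = -237
k: (-2)·3 - 5·(-15) = -6 - (-75) = 69
b × c = (-75, -237, 69)
a · (b × c) = (-7)·(-75) + 2·(-237) + 7·69 = 525 - 474 + 483 = 534

534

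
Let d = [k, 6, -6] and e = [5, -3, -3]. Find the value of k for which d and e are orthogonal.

d · e = k·5 + 6·(-3) + (-6)·(-3) = 0 + 5k
Set equal to 0: 5k = 0, so k = 0.

0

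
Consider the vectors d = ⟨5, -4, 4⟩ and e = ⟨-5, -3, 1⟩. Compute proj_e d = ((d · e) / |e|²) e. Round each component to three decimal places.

(1.286, 0.771, -0.257)

d · e = 5·(-5) + (-4)·(-3) + 4·1 = -25 + 12 + 4 = -9
|e|² = 25 + 9 + 1 = 35
proj_e d = (-9/35) · (-5, -3, 1) ≈ (1.286, 0.771, -0.257)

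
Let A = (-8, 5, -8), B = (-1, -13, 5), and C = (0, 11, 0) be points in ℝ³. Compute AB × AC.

(-222, 48, 186)

AB = (7, -18, 13)
AC = (8, 6, 8)
i: (-18)·8 - 13·6 = -144 - 78 = -222
j: 13·8 - 7·8 = 104 - 56 = 48
k: 7·6 - (-18)·8 = 42 - (-144) = 186
AB × AC = (-222, 48, 186)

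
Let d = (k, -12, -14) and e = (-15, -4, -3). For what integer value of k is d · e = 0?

6

d · e = k·(-15) + (-12)·(-4) + (-14)·(-3) = 90 - 15k
Set equal to 0: -15k = -90, so k = 6.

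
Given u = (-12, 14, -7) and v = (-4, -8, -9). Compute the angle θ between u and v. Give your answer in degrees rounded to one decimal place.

90.2

u · v = (-12)·(-4) + 14·(-8) + (-7)·(-9) = 48 - 112 + 63 = -1
|u|² = 144 + 196 + 49 = 389,  |u| = √389 ≈ 19.723083
|v|² = 16 + 64 + 81 = 161,  |v| = √161 ≈ 12.688578
cos θ = -1 / (19.723083 · 12.688578) ≈ -0.00400
θ = arccos(-0.00400) ≈ 90.2°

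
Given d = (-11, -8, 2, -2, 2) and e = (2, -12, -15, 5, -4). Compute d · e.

d · e = (-11)·2 + (-8)·(-12) + 2·(-15) + (-2)·5 + 2·(-4) = -22 + 96 - 30 - 10 - 8 = 26

26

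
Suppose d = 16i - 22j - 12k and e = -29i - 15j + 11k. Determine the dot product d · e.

d · e = 16·(-29) + (-22)·(-15) + (-12)·11 = -464 + 330 - 132 = -266

-266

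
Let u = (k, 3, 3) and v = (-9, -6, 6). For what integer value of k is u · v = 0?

0

u · v = k·(-9) + 3·(-6) + 3·6 = 0 - 9k
Set equal to 0: -9k = 0, so k = 0.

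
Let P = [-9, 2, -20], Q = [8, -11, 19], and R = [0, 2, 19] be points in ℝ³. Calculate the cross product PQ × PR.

(-507, -312, 117)

PQ = (17, -13, 39)
PR = (9, 0, 39)
i: (-13)·39 - 39·0 = -507 - 0 = -507
j: 39·9 - 17·39 = 351 - 663 = -312
k: 17·0 - (-13)·9 = 0 - (-117) = 117
PQ × PR = (-507, -312, 117)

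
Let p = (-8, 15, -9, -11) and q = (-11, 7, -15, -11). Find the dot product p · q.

p · q = (-8)·(-11) + 15·7 + (-9)·(-15) + (-11)·(-11) = 88 + 105 + 135 + 121 = 449

449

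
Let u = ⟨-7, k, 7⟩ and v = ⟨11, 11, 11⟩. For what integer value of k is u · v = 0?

u · v = (-7)·11 + k·11 + 7·11 = 0 + 11k
Set equal to 0: 11k = 0, so k = 0.

0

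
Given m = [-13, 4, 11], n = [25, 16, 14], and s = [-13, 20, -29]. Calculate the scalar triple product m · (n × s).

n × s:
i: 16·(-29) - 14·20 = -464 - 280 = -744
j: 14·(-13) - 25·(-29) = -182 - (-725) = 543
k: 25·20 - 16·(-13) = 500 - (-208) = 708
n × s = (-744, 543, 708)
m · (n × s) = (-13)·(-744) + 4·543 + 11·708 = 9672 + 2172 + 7788 = 19632

19632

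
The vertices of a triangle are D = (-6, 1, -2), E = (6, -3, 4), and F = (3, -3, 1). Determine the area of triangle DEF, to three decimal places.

12.369

DE = (12, -4, 6),  DF = (9, -4, 3)
i: (-4)·3 - 6·(-4) = -12 - (-24) = 12
j: 6·9 - 12·3 = 54 - 36 = 18
k: 12·(-4) - (-4)·9 = -48 - (-36) = -12
DE × DF = (12, 18, -12)
|DE × DF| = √612 ≈ 24.7386
area = ½ · 24.7386 ≈ 12.369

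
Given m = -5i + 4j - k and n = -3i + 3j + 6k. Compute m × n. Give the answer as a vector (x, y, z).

(27, 33, -3)

i: 4·6 - (-1)·3 = 24 - (-3) = 27
j: (-1)·(-3) - (-5)·6 = 3 - (-30) = 33
k: (-5)·3 - 4·(-3) = -15 - (-12) = -3
m × n = (27, 33, -3)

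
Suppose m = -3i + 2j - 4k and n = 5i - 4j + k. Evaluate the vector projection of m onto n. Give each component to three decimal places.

m · n = (-3)·5 + 2·(-4) + (-4)·1 = -15 - 8 - 4 = -27
|n|² = 25 + 16 + 1 = 42
proj_n m = (-27/42) · (5, -4, 1) ≈ (-3.214, 2.571, -0.643)

(-3.214, 2.571, -0.643)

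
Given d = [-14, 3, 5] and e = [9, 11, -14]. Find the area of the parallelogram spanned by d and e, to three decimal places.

254.894

i: 3·(-14) - 5·11 = -42 - 55 = -97
j: 5·9 - (-14)·(-14) = 45 - 196 = -151
k: (-14)·11 - 3·9 = -154 - 27 = -181
d × e = (-97, -151, -181)
|d × e| = √((-97)² + (-151)² + (-181)²) = √64971 ≈ 254.8941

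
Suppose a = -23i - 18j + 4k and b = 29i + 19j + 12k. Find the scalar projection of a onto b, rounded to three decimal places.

-26.194

a · b = (-23)·29 + (-18)·19 + 4·12 = -667 - 342 + 48 = -961
|b| = √(841 + 361 + 144) = √1346 ≈ 36.6879
comp_b a = -961 / √1346 ≈ -26.194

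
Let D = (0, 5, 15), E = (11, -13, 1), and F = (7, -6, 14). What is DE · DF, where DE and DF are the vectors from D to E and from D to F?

DE = E − D = (11, -18, -14)
DF = F − D = (7, -11, -1)
DE · DF = 11·7 + (-18)·(-11) + (-14)·(-1) = 77 + 198 + 14 = 289

289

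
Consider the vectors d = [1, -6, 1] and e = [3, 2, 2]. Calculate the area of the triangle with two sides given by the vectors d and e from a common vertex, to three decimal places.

12.217

i: (-6)·2 - 1·2 = -12 - 2 = -14
j: 1·3 - 1·2 = 3 - 2 = 1
k: 1·2 - (-6)·3 = 2 - (-18) = 20
d × e = (-14, 1, 20)
|d × e| = √((-14)² + 1² + 20²) = √597 ≈ 24.4336
area = ½ · 24.4336 ≈ 12.217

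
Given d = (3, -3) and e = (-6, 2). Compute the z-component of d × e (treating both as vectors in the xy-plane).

3·2 - (-3)·(-6) = 6 - 18 = -12

-12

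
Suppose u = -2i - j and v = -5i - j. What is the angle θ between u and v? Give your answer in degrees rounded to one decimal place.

15.3

u · v = (-2)·(-5) + (-1)·(-1) = 10 + 1 = 11
|u|² = 4 + 1 = 5,  |u| = √5 ≈ 2.236068
|v|² = 25 + 1 = 26,  |v| = √26 ≈ 5.099020
cos θ = 11 / (2.236068 · 5.099020) ≈ 0.96476
θ = arccos(0.96476) ≈ 15.3°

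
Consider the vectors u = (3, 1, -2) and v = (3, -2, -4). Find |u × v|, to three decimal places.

i: 1·(-4) - (-2)·(-2) = -4 - 4 = -8
j: (-2)·3 - 3·(-4) = -6 - (-12) = 6
k: 3·(-2) - 1·3 = -6 - 3 = -9
u × v = (-8, 6, -9)
|u × v| = √((-8)² + 6² + (-9)²) = √181 ≈ 13.4536

13.454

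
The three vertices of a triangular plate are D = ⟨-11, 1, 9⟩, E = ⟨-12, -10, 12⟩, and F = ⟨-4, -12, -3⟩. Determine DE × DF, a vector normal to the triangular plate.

(171, 9, 90)

DE = (-1, -11, 3)
DF = (7, -13, -12)
i: (-11)·(-12) - 3·(-13) = 132 - (-39) = 171
j: 3·7 - (-1)·(-12) = 21 - 12 = 9
k: (-1)·(-13) - (-11)·7 = 13 - (-77) = 90
DE × DF = (171, 9, 90)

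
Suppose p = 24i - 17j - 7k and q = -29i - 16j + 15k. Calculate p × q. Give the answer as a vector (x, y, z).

i: (-17)·15 - (-7)·(-16) = -255 - 112 = -367
j: (-7)·(-29) - 24·15 = 203 - 360 = -157
k: 24·(-16) - (-17)·(-29) = -384 - 493 = -877
p × q = (-367, -157, -877)

(-367, -157, -877)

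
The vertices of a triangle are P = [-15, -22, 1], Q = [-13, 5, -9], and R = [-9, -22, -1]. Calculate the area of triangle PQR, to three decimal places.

89.855

PQ = (2, 27, -10),  PR = (6, 0, -2)
i: 27·(-2) - (-10)·0 = -54 - 0 = -54
j: (-10)·6 - 2·(-2) = -60 - (-4) = -56
k: 2·0 - 27·6 = 0 - 162 = -162
PQ × PR = (-54, -56, -162)
|PQ × PR| = √32296 ≈ 179.7109
area = ½ · 179.7109 ≈ 89.855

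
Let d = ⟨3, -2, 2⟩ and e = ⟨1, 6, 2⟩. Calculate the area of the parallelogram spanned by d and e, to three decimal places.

25.923

i: (-2)·2 - 2·6 = -4 - 12 = -16
j: 2·1 - 3·2 = 2 - 6 = -4
k: 3·6 - (-2)·1 = 18 - (-2) = 20
d × e = (-16, -4, 20)
|d × e| = √((-16)² + (-4)² + 20²) = √672 ≈ 25.9230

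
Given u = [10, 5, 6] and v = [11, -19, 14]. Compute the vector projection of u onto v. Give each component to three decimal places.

(1.606, -2.774, 2.044)

u · v = 10·11 + 5·(-19) + 6·14 = 110 - 95 + 84 = 99
|v|² = 121 + 361 + 196 = 678
proj_v u = (99/678) · (11, -19, 14) ≈ (1.606, -2.774, 2.044)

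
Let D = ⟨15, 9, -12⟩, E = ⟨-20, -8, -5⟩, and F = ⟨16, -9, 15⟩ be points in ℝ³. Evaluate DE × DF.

(-333, 952, 647)

DE = (-35, -17, 7)
DF = (1, -18, 27)
i: (-17)·27 - 7·(-18) = -459 - (-126) = -333
j: 7·1 - (-35)·27 = 7 - (-945) = 952
k: (-35)·(-18) - (-17)·1 = 630 - (-17) = 647
DE × DF = (-333, 952, 647)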